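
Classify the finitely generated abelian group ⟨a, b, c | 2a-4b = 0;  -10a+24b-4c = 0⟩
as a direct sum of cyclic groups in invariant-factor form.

Answer: M ≅ ℤ^1 ⊕ ℤ/2 ⊕ ℤ/4

Derivation:
rank_ℚ(R)=2; free=3−2=1
SNF(R) diag = [2, 4] → torsion [2, 4]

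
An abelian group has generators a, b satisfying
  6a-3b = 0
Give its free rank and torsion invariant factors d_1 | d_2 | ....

Answer: M ≅ ℤ^1 ⊕ ℤ/3

Derivation:
rank_ℚ(R)=1; free=2−1=1
SNF(R) diag = [3] → torsion [3]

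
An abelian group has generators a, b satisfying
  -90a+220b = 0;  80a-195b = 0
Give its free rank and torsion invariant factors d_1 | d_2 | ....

Answer: M ≅ ℤ/5 ⊕ ℤ/10

Derivation:
rank_ℚ(R)=2; free=2−2=0
SNF(R) diag = [5, 10] → torsion [5, 10]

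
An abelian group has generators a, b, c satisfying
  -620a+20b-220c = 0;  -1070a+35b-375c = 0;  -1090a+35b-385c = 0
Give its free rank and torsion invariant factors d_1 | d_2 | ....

rank_ℚ(R)=3; free=3−3=0
SNF(R) diag = [5, 10, 20] → torsion [5, 10, 20]

Answer: M ≅ ℤ/5 ⊕ ℤ/10 ⊕ ℤ/20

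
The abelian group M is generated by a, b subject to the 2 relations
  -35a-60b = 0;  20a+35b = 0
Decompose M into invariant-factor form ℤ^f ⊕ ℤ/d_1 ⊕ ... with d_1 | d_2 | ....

rank_ℚ(R)=2; free=2−2=0
SNF(R) diag = [5, 5] → torsion [5, 5]

Answer: M ≅ ℤ/5 ⊕ ℤ/5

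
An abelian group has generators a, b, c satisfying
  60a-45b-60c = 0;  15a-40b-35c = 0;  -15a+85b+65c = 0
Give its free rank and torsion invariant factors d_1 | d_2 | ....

Answer: M ≅ ℤ/5 ⊕ ℤ/15 ⊕ ℤ/30

Derivation:
rank_ℚ(R)=3; free=3−3=0
SNF(R) diag = [5, 15, 30] → torsion [5, 15, 30]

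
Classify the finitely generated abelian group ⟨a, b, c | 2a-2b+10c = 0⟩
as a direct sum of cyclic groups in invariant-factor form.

rank_ℚ(R)=1; free=3−1=2
SNF(R) diag = [2] → torsion [2]

Answer: M ≅ ℤ^2 ⊕ ℤ/2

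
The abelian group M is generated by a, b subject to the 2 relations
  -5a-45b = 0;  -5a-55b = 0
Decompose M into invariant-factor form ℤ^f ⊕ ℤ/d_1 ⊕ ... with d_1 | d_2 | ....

Answer: M ≅ ℤ/5 ⊕ ℤ/10

Derivation:
rank_ℚ(R)=2; free=2−2=0
SNF(R) diag = [5, 10] → torsion [5, 10]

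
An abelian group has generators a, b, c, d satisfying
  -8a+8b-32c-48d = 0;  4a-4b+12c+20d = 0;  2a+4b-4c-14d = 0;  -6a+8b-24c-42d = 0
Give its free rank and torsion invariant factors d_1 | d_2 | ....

rank_ℚ(R)=4; free=4−4=0
SNF(R) diag = [2, 4, 4, 8] → torsion [2, 4, 4, 8]

Answer: M ≅ ℤ/2 ⊕ ℤ/4 ⊕ ℤ/4 ⊕ ℤ/8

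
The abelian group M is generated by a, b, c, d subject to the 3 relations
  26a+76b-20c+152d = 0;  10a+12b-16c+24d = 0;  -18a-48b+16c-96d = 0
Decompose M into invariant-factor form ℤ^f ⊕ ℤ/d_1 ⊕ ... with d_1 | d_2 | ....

rank_ℚ(R)=3; free=4−3=1
SNF(R) diag = [2, 4, 4] → torsion [2, 4, 4]

Answer: M ≅ ℤ^1 ⊕ ℤ/2 ⊕ ℤ/4 ⊕ ℤ/4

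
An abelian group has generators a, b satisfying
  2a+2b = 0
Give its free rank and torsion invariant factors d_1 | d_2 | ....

rank_ℚ(R)=1; free=2−1=1
SNF(R) diag = [2] → torsion [2]

Answer: M ≅ ℤ^1 ⊕ ℤ/2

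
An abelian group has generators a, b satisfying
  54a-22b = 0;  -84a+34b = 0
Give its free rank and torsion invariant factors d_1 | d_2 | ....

Answer: M ≅ ℤ/2 ⊕ ℤ/6

Derivation:
rank_ℚ(R)=2; free=2−2=0
SNF(R) diag = [2, 6] → torsion [2, 6]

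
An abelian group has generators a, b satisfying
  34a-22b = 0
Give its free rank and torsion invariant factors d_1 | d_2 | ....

Answer: M ≅ ℤ^1 ⊕ ℤ/2

Derivation:
rank_ℚ(R)=1; free=2−1=1
SNF(R) diag = [2] → torsion [2]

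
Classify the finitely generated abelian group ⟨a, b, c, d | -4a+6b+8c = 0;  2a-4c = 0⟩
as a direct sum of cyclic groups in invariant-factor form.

Answer: M ≅ ℤ^2 ⊕ ℤ/2 ⊕ ℤ/6

Derivation:
rank_ℚ(R)=2; free=4−2=2
SNF(R) diag = [2, 6] → torsion [2, 6]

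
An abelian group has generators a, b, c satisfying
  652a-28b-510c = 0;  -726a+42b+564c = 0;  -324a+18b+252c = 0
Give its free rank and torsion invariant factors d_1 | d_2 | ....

rank_ℚ(R)=3; free=3−3=0
SNF(R) diag = [2, 6, 18] → torsion [2, 6, 18]

Answer: M ≅ ℤ/2 ⊕ ℤ/6 ⊕ ℤ/18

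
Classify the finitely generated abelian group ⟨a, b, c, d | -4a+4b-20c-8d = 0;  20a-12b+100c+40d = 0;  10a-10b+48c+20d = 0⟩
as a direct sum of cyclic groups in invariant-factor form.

Answer: M ≅ ℤ^1 ⊕ ℤ/2 ⊕ ℤ/4 ⊕ ℤ/8

Derivation:
rank_ℚ(R)=3; free=4−3=1
SNF(R) diag = [2, 4, 8] → torsion [2, 4, 8]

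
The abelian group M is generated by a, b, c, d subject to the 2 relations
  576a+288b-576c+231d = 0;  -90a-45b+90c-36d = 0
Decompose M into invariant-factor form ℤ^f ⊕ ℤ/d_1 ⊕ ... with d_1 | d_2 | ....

rank_ℚ(R)=2; free=4−2=2
SNF(R) diag = [3, 9] → torsion [3, 9]

Answer: M ≅ ℤ^2 ⊕ ℤ/3 ⊕ ℤ/9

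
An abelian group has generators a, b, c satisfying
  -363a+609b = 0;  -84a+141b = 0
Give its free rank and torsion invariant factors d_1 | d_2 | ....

rank_ℚ(R)=2; free=3−2=1
SNF(R) diag = [3, 9] → torsion [3, 9]

Answer: M ≅ ℤ^1 ⊕ ℤ/3 ⊕ ℤ/9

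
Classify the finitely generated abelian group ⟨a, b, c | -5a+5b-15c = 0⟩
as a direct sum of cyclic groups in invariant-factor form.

rank_ℚ(R)=1; free=3−1=2
SNF(R) diag = [5] → torsion [5]

Answer: M ≅ ℤ^2 ⊕ ℤ/5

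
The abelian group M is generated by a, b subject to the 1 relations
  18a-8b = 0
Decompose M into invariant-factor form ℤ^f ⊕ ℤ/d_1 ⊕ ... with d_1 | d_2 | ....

Answer: M ≅ ℤ^1 ⊕ ℤ/2

Derivation:
rank_ℚ(R)=1; free=2−1=1
SNF(R) diag = [2] → torsion [2]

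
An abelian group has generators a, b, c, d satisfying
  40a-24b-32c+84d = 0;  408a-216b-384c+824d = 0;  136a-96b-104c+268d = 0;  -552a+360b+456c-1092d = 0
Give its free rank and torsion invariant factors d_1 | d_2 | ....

rank_ℚ(R)=4; free=4−4=0
SNF(R) diag = [4, 8, 24, 72] → torsion [4, 8, 24, 72]

Answer: M ≅ ℤ/4 ⊕ ℤ/8 ⊕ ℤ/24 ⊕ ℤ/72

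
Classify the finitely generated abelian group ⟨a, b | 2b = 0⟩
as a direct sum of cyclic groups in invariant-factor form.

Answer: M ≅ ℤ^1 ⊕ ℤ/2

Derivation:
rank_ℚ(R)=1; free=2−1=1
SNF(R) diag = [2] → torsion [2]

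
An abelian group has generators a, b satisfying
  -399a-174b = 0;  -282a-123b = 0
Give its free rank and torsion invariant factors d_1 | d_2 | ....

Answer: M ≅ ℤ/3 ⊕ ℤ/3

Derivation:
rank_ℚ(R)=2; free=2−2=0
SNF(R) diag = [3, 3] → torsion [3, 3]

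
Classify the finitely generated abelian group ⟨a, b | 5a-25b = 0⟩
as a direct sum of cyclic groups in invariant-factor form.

rank_ℚ(R)=1; free=2−1=1
SNF(R) diag = [5] → torsion [5]

Answer: M ≅ ℤ^1 ⊕ ℤ/5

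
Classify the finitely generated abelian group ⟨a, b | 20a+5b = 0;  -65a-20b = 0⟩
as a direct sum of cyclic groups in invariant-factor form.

Answer: M ≅ ℤ/5 ⊕ ℤ/15

Derivation:
rank_ℚ(R)=2; free=2−2=0
SNF(R) diag = [5, 15] → torsion [5, 15]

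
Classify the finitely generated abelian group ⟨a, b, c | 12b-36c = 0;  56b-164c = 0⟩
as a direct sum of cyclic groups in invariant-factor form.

Answer: M ≅ ℤ^1 ⊕ ℤ/4 ⊕ ℤ/12

Derivation:
rank_ℚ(R)=2; free=3−2=1
SNF(R) diag = [4, 12] → torsion [4, 12]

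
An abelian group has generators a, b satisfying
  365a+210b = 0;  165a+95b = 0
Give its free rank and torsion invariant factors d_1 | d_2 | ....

rank_ℚ(R)=2; free=2−2=0
SNF(R) diag = [5, 5] → torsion [5, 5]

Answer: M ≅ ℤ/5 ⊕ ℤ/5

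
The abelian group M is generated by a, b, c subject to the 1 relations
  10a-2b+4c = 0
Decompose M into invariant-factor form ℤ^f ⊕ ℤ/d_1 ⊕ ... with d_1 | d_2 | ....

Answer: M ≅ ℤ^2 ⊕ ℤ/2

Derivation:
rank_ℚ(R)=1; free=3−1=2
SNF(R) diag = [2] → torsion [2]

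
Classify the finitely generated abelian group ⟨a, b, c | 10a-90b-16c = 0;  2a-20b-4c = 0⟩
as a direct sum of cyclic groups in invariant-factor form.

rank_ℚ(R)=2; free=3−2=1
SNF(R) diag = [2, 2] → torsion [2, 2]

Answer: M ≅ ℤ^1 ⊕ ℤ/2 ⊕ ℤ/2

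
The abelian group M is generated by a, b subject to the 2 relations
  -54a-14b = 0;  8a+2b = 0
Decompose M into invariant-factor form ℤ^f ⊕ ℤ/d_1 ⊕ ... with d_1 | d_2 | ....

rank_ℚ(R)=2; free=2−2=0
SNF(R) diag = [2, 2] → torsion [2, 2]

Answer: M ≅ ℤ/2 ⊕ ℤ/2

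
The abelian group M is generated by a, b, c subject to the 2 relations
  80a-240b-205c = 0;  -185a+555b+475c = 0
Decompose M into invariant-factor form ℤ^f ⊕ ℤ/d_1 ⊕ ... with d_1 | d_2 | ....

rank_ℚ(R)=2; free=3−2=1
SNF(R) diag = [5, 15] → torsion [5, 15]

Answer: M ≅ ℤ^1 ⊕ ℤ/5 ⊕ ℤ/15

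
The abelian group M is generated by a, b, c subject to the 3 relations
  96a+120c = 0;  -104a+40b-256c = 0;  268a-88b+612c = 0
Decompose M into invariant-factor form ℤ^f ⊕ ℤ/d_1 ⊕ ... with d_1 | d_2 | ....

rank_ℚ(R)=3; free=3−3=0
SNF(R) diag = [4, 8, 24] → torsion [4, 8, 24]

Answer: M ≅ ℤ/4 ⊕ ℤ/8 ⊕ ℤ/24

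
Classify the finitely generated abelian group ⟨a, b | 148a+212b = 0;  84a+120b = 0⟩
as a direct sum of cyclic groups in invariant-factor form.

rank_ℚ(R)=2; free=2−2=0
SNF(R) diag = [4, 12] → torsion [4, 12]

Answer: M ≅ ℤ/4 ⊕ ℤ/12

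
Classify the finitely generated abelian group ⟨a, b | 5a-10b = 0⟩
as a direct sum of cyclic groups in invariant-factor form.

Answer: M ≅ ℤ^1 ⊕ ℤ/5

Derivation:
rank_ℚ(R)=1; free=2−1=1
SNF(R) diag = [5] → torsion [5]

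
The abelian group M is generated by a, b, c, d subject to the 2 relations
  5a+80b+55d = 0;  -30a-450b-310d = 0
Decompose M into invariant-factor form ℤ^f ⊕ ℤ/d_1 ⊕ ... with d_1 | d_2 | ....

Answer: M ≅ ℤ^2 ⊕ ℤ/5 ⊕ ℤ/10

Derivation:
rank_ℚ(R)=2; free=4−2=2
SNF(R) diag = [5, 10] → torsion [5, 10]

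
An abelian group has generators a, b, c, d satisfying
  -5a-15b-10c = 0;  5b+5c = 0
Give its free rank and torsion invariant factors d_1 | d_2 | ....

Answer: M ≅ ℤ^2 ⊕ ℤ/5 ⊕ ℤ/5

Derivation:
rank_ℚ(R)=2; free=4−2=2
SNF(R) diag = [5, 5] → torsion [5, 5]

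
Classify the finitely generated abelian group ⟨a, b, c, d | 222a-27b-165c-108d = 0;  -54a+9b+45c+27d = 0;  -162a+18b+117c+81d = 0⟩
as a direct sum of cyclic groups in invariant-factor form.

Answer: M ≅ ℤ^1 ⊕ ℤ/3 ⊕ ℤ/9 ⊕ ℤ/27

Derivation:
rank_ℚ(R)=3; free=4−3=1
SNF(R) diag = [3, 9, 27] → torsion [3, 9, 27]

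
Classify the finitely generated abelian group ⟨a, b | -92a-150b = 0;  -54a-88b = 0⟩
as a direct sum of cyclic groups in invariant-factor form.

rank_ℚ(R)=2; free=2−2=0
SNF(R) diag = [2, 2] → torsion [2, 2]

Answer: M ≅ ℤ/2 ⊕ ℤ/2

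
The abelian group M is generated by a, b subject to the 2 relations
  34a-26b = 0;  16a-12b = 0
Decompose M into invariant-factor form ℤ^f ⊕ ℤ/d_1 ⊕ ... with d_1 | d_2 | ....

rank_ℚ(R)=2; free=2−2=0
SNF(R) diag = [2, 4] → torsion [2, 4]

Answer: M ≅ ℤ/2 ⊕ ℤ/4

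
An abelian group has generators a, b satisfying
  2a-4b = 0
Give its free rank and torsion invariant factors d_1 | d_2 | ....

rank_ℚ(R)=1; free=2−1=1
SNF(R) diag = [2] → torsion [2]

Answer: M ≅ ℤ^1 ⊕ ℤ/2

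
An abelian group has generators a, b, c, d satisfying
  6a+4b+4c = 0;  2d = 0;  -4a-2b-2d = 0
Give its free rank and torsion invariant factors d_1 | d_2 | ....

rank_ℚ(R)=3; free=4−3=1
SNF(R) diag = [2, 2, 2] → torsion [2, 2, 2]

Answer: M ≅ ℤ^1 ⊕ ℤ/2 ⊕ ℤ/2 ⊕ ℤ/2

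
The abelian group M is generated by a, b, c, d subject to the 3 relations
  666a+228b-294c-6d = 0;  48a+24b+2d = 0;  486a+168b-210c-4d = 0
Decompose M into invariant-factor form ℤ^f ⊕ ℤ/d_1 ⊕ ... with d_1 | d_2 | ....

Answer: M ≅ ℤ^1 ⊕ ℤ/2 ⊕ ℤ/6 ⊕ ℤ/12

Derivation:
rank_ℚ(R)=3; free=4−3=1
SNF(R) diag = [2, 6, 12] → torsion [2, 6, 12]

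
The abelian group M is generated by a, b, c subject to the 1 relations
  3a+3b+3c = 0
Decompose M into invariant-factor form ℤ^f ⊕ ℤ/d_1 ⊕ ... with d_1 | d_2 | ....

Answer: M ≅ ℤ^2 ⊕ ℤ/3

Derivation:
rank_ℚ(R)=1; free=3−1=2
SNF(R) diag = [3] → torsion [3]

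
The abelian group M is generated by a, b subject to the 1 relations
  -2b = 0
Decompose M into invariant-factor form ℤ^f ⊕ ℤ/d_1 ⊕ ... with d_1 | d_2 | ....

rank_ℚ(R)=1; free=2−1=1
SNF(R) diag = [2] → torsion [2]

Answer: M ≅ ℤ^1 ⊕ ℤ/2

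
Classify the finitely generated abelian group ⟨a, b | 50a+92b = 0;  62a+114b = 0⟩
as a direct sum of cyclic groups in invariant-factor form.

Answer: M ≅ ℤ/2 ⊕ ℤ/2

Derivation:
rank_ℚ(R)=2; free=2−2=0
SNF(R) diag = [2, 2] → torsion [2, 2]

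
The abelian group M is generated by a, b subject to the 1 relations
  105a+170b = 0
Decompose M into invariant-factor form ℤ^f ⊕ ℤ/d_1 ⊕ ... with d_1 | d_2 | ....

Answer: M ≅ ℤ^1 ⊕ ℤ/5

Derivation:
rank_ℚ(R)=1; free=2−1=1
SNF(R) diag = [5] → torsion [5]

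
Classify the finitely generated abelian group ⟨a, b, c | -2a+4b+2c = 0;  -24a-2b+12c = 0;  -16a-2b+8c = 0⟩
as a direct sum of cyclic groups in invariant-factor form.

rank_ℚ(R)=3; free=3−3=0
SNF(R) diag = [2, 2, 4] → torsion [2, 2, 4]

Answer: M ≅ ℤ/2 ⊕ ℤ/2 ⊕ ℤ/4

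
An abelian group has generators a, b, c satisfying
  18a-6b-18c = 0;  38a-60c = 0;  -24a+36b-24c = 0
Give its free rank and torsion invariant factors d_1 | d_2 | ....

rank_ℚ(R)=3; free=3−3=0
SNF(R) diag = [2, 6, 12] → torsion [2, 6, 12]

Answer: M ≅ ℤ/2 ⊕ ℤ/6 ⊕ ℤ/12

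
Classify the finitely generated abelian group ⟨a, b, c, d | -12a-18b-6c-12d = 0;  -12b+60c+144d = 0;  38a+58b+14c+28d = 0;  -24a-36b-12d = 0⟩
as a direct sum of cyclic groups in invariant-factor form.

rank_ℚ(R)=4; free=4−4=0
SNF(R) diag = [2, 6, 12, 24] → torsion [2, 6, 12, 24]

Answer: M ≅ ℤ/2 ⊕ ℤ/6 ⊕ ℤ/12 ⊕ ℤ/24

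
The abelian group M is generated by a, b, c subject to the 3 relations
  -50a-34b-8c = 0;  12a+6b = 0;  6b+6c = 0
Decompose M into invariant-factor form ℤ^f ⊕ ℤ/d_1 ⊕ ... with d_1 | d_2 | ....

rank_ℚ(R)=3; free=3−3=0
SNF(R) diag = [2, 6, 6] → torsion [2, 6, 6]

Answer: M ≅ ℤ/2 ⊕ ℤ/6 ⊕ ℤ/6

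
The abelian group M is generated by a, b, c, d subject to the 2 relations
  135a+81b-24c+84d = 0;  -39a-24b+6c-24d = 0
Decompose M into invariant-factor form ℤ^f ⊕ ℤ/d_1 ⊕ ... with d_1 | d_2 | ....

rank_ℚ(R)=2; free=4−2=2
SNF(R) diag = [3, 3] → torsion [3, 3]

Answer: M ≅ ℤ^2 ⊕ ℤ/3 ⊕ ℤ/3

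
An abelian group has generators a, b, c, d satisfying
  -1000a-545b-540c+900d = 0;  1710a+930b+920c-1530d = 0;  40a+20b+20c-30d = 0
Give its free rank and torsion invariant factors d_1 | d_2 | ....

Answer: M ≅ ℤ^1 ⊕ ℤ/5 ⊕ ℤ/10 ⊕ ℤ/30

Derivation:
rank_ℚ(R)=3; free=4−3=1
SNF(R) diag = [5, 10, 30] → torsion [5, 10, 30]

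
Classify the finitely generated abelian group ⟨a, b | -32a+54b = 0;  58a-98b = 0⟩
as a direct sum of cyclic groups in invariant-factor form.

Answer: M ≅ ℤ/2 ⊕ ℤ/2

Derivation:
rank_ℚ(R)=2; free=2−2=0
SNF(R) diag = [2, 2] → torsion [2, 2]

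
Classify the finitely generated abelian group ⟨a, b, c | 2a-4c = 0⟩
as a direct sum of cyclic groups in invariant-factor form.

rank_ℚ(R)=1; free=3−1=2
SNF(R) diag = [2] → torsion [2]

Answer: M ≅ ℤ^2 ⊕ ℤ/2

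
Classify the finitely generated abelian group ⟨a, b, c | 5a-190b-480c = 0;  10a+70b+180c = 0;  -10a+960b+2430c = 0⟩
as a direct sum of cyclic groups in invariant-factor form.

rank_ℚ(R)=3; free=3−3=0
SNF(R) diag = [5, 10, 30] → torsion [5, 10, 30]

Answer: M ≅ ℤ/5 ⊕ ℤ/10 ⊕ ℤ/30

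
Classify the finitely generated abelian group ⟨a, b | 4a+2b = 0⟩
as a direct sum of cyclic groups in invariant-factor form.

rank_ℚ(R)=1; free=2−1=1
SNF(R) diag = [2] → torsion [2]

Answer: M ≅ ℤ^1 ⊕ ℤ/2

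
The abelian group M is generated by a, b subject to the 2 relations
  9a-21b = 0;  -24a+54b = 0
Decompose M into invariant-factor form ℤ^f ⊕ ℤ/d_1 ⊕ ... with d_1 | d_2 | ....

Answer: M ≅ ℤ/3 ⊕ ℤ/6

Derivation:
rank_ℚ(R)=2; free=2−2=0
SNF(R) diag = [3, 6] → torsion [3, 6]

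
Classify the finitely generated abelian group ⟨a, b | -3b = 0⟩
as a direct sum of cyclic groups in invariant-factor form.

rank_ℚ(R)=1; free=2−1=1
SNF(R) diag = [3] → torsion [3]

Answer: M ≅ ℤ^1 ⊕ ℤ/3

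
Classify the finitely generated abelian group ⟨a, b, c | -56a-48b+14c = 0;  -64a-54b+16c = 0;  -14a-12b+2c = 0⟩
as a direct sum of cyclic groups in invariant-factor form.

Answer: M ≅ ℤ/2 ⊕ ℤ/6 ⊕ ℤ/6

Derivation:
rank_ℚ(R)=3; free=3−3=0
SNF(R) diag = [2, 6, 6] → torsion [2, 6, 6]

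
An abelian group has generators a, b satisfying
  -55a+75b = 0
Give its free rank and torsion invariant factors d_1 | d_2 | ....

Answer: M ≅ ℤ^1 ⊕ ℤ/5

Derivation:
rank_ℚ(R)=1; free=2−1=1
SNF(R) diag = [5] → torsion [5]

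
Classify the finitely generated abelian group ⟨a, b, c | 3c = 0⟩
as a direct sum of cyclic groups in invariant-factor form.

Answer: M ≅ ℤ^2 ⊕ ℤ/3

Derivation:
rank_ℚ(R)=1; free=3−1=2
SNF(R) diag = [3] → torsion [3]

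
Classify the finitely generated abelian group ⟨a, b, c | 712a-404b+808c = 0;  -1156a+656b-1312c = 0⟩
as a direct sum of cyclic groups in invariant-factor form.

rank_ℚ(R)=2; free=3−2=1
SNF(R) diag = [4, 12] → torsion [4, 12]

Answer: M ≅ ℤ^1 ⊕ ℤ/4 ⊕ ℤ/12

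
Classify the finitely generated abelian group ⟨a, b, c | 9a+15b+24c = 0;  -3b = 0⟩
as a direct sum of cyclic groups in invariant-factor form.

rank_ℚ(R)=2; free=3−2=1
SNF(R) diag = [3, 3] → torsion [3, 3]

Answer: M ≅ ℤ^1 ⊕ ℤ/3 ⊕ ℤ/3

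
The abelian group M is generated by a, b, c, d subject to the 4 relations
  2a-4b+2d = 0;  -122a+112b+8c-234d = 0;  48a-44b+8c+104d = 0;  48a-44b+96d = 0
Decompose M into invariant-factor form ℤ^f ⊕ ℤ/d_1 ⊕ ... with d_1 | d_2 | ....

Answer: M ≅ ℤ/2 ⊕ ℤ/4 ⊕ ℤ/8 ⊕ ℤ/24

Derivation:
rank_ℚ(R)=4; free=4−4=0
SNF(R) diag = [2, 4, 8, 24] → torsion [2, 4, 8, 24]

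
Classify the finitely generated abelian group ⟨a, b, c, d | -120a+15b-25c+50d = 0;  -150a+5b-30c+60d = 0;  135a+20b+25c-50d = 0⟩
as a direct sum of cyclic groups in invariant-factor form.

rank_ℚ(R)=3; free=4−3=1
SNF(R) diag = [5, 5, 15] → torsion [5, 5, 15]

Answer: M ≅ ℤ^1 ⊕ ℤ/5 ⊕ ℤ/5 ⊕ ℤ/15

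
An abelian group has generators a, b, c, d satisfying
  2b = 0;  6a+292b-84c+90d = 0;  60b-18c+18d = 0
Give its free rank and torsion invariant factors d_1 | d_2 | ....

Answer: M ≅ ℤ^1 ⊕ ℤ/2 ⊕ ℤ/6 ⊕ ℤ/18

Derivation:
rank_ℚ(R)=3; free=4−3=1
SNF(R) diag = [2, 6, 18] → torsion [2, 6, 18]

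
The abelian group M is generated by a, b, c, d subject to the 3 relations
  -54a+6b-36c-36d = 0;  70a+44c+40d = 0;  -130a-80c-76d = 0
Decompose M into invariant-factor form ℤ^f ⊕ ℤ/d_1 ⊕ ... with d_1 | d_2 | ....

rank_ℚ(R)=3; free=4−3=1
SNF(R) diag = [2, 6, 12] → torsion [2, 6, 12]

Answer: M ≅ ℤ^1 ⊕ ℤ/2 ⊕ ℤ/6 ⊕ ℤ/12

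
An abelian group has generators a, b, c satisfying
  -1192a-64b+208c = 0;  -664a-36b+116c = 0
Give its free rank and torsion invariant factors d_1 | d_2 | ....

Answer: M ≅ ℤ^1 ⊕ ℤ/4 ⊕ ℤ/8

Derivation:
rank_ℚ(R)=2; free=3−2=1
SNF(R) diag = [4, 8] → torsion [4, 8]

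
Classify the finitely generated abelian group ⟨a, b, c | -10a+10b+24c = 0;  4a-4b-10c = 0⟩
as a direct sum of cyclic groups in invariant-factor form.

rank_ℚ(R)=2; free=3−2=1
SNF(R) diag = [2, 2] → torsion [2, 2]

Answer: M ≅ ℤ^1 ⊕ ℤ/2 ⊕ ℤ/2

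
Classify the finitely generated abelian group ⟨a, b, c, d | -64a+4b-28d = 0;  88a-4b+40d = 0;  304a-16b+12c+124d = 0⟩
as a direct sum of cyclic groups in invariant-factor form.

Answer: M ≅ ℤ^1 ⊕ ℤ/4 ⊕ ℤ/12 ⊕ ℤ/12

Derivation:
rank_ℚ(R)=3; free=4−3=1
SNF(R) diag = [4, 12, 12] → torsion [4, 12, 12]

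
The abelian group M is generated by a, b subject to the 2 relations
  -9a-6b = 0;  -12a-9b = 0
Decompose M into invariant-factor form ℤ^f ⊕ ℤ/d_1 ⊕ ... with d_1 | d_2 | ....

rank_ℚ(R)=2; free=2−2=0
SNF(R) diag = [3, 3] → torsion [3, 3]

Answer: M ≅ ℤ/3 ⊕ ℤ/3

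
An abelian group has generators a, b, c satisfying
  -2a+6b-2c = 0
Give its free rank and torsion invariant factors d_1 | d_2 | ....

rank_ℚ(R)=1; free=3−1=2
SNF(R) diag = [2] → torsion [2]

Answer: M ≅ ℤ^2 ⊕ ℤ/2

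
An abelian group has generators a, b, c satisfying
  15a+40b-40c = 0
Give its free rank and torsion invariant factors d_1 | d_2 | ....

Answer: M ≅ ℤ^2 ⊕ ℤ/5

Derivation:
rank_ℚ(R)=1; free=3−1=2
SNF(R) diag = [5] → torsion [5]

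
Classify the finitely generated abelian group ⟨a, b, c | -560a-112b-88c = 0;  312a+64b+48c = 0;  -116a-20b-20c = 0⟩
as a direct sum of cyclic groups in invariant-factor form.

rank_ℚ(R)=3; free=3−3=0
SNF(R) diag = [4, 8, 8] → torsion [4, 8, 8]

Answer: M ≅ ℤ/4 ⊕ ℤ/8 ⊕ ℤ/8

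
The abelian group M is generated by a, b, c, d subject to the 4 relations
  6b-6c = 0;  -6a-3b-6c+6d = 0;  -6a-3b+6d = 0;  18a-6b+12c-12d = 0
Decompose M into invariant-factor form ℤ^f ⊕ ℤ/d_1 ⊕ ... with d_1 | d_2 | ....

Answer: M ≅ ℤ/3 ⊕ ℤ/6 ⊕ ℤ/6 ⊕ ℤ/12

Derivation:
rank_ℚ(R)=4; free=4−4=0
SNF(R) diag = [3, 6, 6, 12] → torsion [3, 6, 6, 12]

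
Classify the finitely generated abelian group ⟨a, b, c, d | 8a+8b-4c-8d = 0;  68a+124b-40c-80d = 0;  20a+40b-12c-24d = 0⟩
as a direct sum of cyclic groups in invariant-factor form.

Answer: M ≅ ℤ^1 ⊕ ℤ/4 ⊕ ℤ/4 ⊕ ℤ/4

Derivation:
rank_ℚ(R)=3; free=4−3=1
SNF(R) diag = [4, 4, 4] → torsion [4, 4, 4]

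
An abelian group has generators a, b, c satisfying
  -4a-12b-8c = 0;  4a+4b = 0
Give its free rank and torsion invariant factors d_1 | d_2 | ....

Answer: M ≅ ℤ^1 ⊕ ℤ/4 ⊕ ℤ/8

Derivation:
rank_ℚ(R)=2; free=3−2=1
SNF(R) diag = [4, 8] → torsion [4, 8]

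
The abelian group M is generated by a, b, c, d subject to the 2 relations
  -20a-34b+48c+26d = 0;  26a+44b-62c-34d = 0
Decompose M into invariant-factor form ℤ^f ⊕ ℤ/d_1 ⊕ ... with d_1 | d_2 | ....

rank_ℚ(R)=2; free=4−2=2
SNF(R) diag = [2, 2] → torsion [2, 2]

Answer: M ≅ ℤ^2 ⊕ ℤ/2 ⊕ ℤ/2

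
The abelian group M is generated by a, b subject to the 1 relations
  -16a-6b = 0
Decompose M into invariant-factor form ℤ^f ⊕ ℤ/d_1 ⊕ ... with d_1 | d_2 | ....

Answer: M ≅ ℤ^1 ⊕ ℤ/2

Derivation:
rank_ℚ(R)=1; free=2−1=1
SNF(R) diag = [2] → torsion [2]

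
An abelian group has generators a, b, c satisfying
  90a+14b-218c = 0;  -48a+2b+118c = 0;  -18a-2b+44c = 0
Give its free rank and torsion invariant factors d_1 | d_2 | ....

rank_ℚ(R)=3; free=3−3=0
SNF(R) diag = [2, 6, 18] → torsion [2, 6, 18]

Answer: M ≅ ℤ/2 ⊕ ℤ/6 ⊕ ℤ/18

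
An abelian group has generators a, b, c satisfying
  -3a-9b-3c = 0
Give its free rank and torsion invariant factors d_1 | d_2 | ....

Answer: M ≅ ℤ^2 ⊕ ℤ/3

Derivation:
rank_ℚ(R)=1; free=3−1=2
SNF(R) diag = [3] → torsion [3]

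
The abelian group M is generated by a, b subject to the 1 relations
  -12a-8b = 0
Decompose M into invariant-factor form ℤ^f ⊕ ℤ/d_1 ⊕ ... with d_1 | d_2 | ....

Answer: M ≅ ℤ^1 ⊕ ℤ/4

Derivation:
rank_ℚ(R)=1; free=2−1=1
SNF(R) diag = [4] → torsion [4]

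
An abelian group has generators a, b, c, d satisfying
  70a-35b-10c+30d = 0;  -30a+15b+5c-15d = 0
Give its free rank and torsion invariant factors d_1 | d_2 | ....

rank_ℚ(R)=2; free=4−2=2
SNF(R) diag = [5, 5] → torsion [5, 5]

Answer: M ≅ ℤ^2 ⊕ ℤ/5 ⊕ ℤ/5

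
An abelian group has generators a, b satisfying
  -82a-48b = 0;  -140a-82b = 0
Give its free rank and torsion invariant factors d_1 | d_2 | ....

rank_ℚ(R)=2; free=2−2=0
SNF(R) diag = [2, 2] → torsion [2, 2]

Answer: M ≅ ℤ/2 ⊕ ℤ/2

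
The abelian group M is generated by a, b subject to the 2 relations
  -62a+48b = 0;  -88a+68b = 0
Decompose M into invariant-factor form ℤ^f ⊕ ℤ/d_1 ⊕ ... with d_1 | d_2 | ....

rank_ℚ(R)=2; free=2−2=0
SNF(R) diag = [2, 4] → torsion [2, 4]

Answer: M ≅ ℤ/2 ⊕ ℤ/4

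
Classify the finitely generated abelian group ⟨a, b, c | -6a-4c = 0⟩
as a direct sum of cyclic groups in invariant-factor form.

rank_ℚ(R)=1; free=3−1=2
SNF(R) diag = [2] → torsion [2]

Answer: M ≅ ℤ^2 ⊕ ℤ/2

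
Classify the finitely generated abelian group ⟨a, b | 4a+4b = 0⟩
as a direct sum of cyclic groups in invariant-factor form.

rank_ℚ(R)=1; free=2−1=1
SNF(R) diag = [4] → torsion [4]

Answer: M ≅ ℤ^1 ⊕ ℤ/4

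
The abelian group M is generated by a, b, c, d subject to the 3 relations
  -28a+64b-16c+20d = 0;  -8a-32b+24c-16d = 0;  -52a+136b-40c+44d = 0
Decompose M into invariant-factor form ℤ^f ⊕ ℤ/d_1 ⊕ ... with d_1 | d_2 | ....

Answer: M ≅ ℤ^1 ⊕ ℤ/4 ⊕ ℤ/8 ⊕ ℤ/24

Derivation:
rank_ℚ(R)=3; free=4−3=1
SNF(R) diag = [4, 8, 24] → torsion [4, 8, 24]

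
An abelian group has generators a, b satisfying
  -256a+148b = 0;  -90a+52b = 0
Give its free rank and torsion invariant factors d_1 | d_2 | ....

Answer: M ≅ ℤ/2 ⊕ ℤ/4

Derivation:
rank_ℚ(R)=2; free=2−2=0
SNF(R) diag = [2, 4] → torsion [2, 4]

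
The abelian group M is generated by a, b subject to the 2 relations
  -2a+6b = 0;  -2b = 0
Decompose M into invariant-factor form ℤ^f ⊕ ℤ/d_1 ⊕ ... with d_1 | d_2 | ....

rank_ℚ(R)=2; free=2−2=0
SNF(R) diag = [2, 2] → torsion [2, 2]

Answer: M ≅ ℤ/2 ⊕ ℤ/2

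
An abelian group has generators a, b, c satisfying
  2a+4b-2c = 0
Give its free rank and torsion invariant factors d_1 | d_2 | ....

rank_ℚ(R)=1; free=3−1=2
SNF(R) diag = [2] → torsion [2]

Answer: M ≅ ℤ^2 ⊕ ℤ/2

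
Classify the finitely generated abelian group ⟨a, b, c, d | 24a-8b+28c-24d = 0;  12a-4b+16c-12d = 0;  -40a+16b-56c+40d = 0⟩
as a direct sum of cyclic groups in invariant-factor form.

rank_ℚ(R)=3; free=4−3=1
SNF(R) diag = [4, 4, 8] → torsion [4, 4, 8]

Answer: M ≅ ℤ^1 ⊕ ℤ/4 ⊕ ℤ/4 ⊕ ℤ/8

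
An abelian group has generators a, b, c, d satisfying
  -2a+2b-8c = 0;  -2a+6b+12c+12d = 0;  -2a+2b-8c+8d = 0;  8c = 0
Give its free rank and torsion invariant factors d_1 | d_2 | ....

Answer: M ≅ ℤ/2 ⊕ ℤ/4 ⊕ ℤ/8 ⊕ ℤ/8

Derivation:
rank_ℚ(R)=4; free=4−4=0
SNF(R) diag = [2, 4, 8, 8] → torsion [2, 4, 8, 8]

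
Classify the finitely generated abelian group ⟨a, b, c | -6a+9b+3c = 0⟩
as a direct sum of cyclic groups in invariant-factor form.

rank_ℚ(R)=1; free=3−1=2
SNF(R) diag = [3] → torsion [3]

Answer: M ≅ ℤ^2 ⊕ ℤ/3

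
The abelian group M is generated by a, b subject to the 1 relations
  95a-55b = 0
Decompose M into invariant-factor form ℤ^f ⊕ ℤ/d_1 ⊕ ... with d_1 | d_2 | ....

rank_ℚ(R)=1; free=2−1=1
SNF(R) diag = [5] → torsion [5]

Answer: M ≅ ℤ^1 ⊕ ℤ/5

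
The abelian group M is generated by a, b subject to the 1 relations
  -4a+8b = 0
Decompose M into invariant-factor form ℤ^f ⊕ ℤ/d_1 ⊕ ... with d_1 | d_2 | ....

Answer: M ≅ ℤ^1 ⊕ ℤ/4

Derivation:
rank_ℚ(R)=1; free=2−1=1
SNF(R) diag = [4] → torsion [4]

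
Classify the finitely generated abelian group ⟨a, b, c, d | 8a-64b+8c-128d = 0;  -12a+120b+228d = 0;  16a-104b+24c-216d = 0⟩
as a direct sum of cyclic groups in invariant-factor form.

rank_ℚ(R)=3; free=4−3=1
SNF(R) diag = [4, 8, 24] → torsion [4, 8, 24]

Answer: M ≅ ℤ^1 ⊕ ℤ/4 ⊕ ℤ/8 ⊕ ℤ/24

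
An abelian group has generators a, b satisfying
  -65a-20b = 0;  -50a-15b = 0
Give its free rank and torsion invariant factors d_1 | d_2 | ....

Answer: M ≅ ℤ/5 ⊕ ℤ/5

Derivation:
rank_ℚ(R)=2; free=2−2=0
SNF(R) diag = [5, 5] → torsion [5, 5]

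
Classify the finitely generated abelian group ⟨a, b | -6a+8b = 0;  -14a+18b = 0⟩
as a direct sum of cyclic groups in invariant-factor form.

rank_ℚ(R)=2; free=2−2=0
SNF(R) diag = [2, 2] → torsion [2, 2]

Answer: M ≅ ℤ/2 ⊕ ℤ/2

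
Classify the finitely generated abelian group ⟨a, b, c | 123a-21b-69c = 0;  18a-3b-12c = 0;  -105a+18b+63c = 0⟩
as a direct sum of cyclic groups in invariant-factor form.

rank_ℚ(R)=3; free=3−3=0
SNF(R) diag = [3, 3, 6] → torsion [3, 3, 6]

Answer: M ≅ ℤ/3 ⊕ ℤ/3 ⊕ ℤ/6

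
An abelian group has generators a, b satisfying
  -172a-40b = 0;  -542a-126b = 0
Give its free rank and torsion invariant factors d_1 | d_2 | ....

rank_ℚ(R)=2; free=2−2=0
SNF(R) diag = [2, 4] → torsion [2, 4]

Answer: M ≅ ℤ/2 ⊕ ℤ/4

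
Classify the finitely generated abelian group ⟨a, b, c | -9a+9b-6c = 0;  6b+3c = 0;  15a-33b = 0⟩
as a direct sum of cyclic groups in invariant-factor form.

rank_ℚ(R)=3; free=3−3=0
SNF(R) diag = [3, 3, 6] → torsion [3, 3, 6]

Answer: M ≅ ℤ/3 ⊕ ℤ/3 ⊕ ℤ/6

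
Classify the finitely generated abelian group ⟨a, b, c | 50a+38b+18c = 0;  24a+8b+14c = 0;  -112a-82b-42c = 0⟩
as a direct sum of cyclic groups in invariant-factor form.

rank_ℚ(R)=3; free=3−3=0
SNF(R) diag = [2, 2, 6] → torsion [2, 2, 6]

Answer: M ≅ ℤ/2 ⊕ ℤ/2 ⊕ ℤ/6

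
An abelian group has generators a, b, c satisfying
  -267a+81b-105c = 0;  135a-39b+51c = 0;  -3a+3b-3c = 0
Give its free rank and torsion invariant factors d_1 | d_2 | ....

Answer: M ≅ ℤ/3 ⊕ ℤ/6 ⊕ ℤ/12

Derivation:
rank_ℚ(R)=3; free=3−3=0
SNF(R) diag = [3, 6, 12] → torsion [3, 6, 12]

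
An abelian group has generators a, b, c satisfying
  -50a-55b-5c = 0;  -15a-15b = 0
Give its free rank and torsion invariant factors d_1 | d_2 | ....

Answer: M ≅ ℤ^1 ⊕ ℤ/5 ⊕ ℤ/15

Derivation:
rank_ℚ(R)=2; free=3−2=1
SNF(R) diag = [5, 15] → torsion [5, 15]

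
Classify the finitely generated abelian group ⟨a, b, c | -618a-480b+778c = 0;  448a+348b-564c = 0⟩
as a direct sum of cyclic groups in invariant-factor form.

Answer: M ≅ ℤ^1 ⊕ ℤ/2 ⊕ ℤ/4

Derivation:
rank_ℚ(R)=2; free=3−2=1
SNF(R) diag = [2, 4] → torsion [2, 4]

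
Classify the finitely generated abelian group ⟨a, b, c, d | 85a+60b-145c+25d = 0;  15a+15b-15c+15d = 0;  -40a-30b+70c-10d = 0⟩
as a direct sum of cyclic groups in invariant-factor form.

Answer: M ≅ ℤ^1 ⊕ ℤ/5 ⊕ ℤ/15 ⊕ ℤ/30

Derivation:
rank_ℚ(R)=3; free=4−3=1
SNF(R) diag = [5, 15, 30] → torsion [5, 15, 30]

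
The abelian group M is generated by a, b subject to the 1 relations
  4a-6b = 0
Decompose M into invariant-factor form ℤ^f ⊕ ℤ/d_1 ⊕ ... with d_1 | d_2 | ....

rank_ℚ(R)=1; free=2−1=1
SNF(R) diag = [2] → torsion [2]

Answer: M ≅ ℤ^1 ⊕ ℤ/2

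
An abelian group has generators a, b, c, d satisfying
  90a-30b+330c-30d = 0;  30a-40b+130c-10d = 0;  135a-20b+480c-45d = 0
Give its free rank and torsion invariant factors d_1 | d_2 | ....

rank_ℚ(R)=3; free=4−3=1
SNF(R) diag = [5, 10, 30] → torsion [5, 10, 30]

Answer: M ≅ ℤ^1 ⊕ ℤ/5 ⊕ ℤ/10 ⊕ ℤ/30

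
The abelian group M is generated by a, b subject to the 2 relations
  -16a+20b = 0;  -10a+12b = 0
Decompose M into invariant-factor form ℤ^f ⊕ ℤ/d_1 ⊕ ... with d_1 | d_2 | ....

Answer: M ≅ ℤ/2 ⊕ ℤ/4

Derivation:
rank_ℚ(R)=2; free=2−2=0
SNF(R) diag = [2, 4] → torsion [2, 4]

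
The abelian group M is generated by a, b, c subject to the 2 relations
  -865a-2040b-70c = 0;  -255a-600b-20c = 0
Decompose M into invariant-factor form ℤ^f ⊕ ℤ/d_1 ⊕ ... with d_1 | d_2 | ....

rank_ℚ(R)=2; free=3−2=1
SNF(R) diag = [5, 10] → torsion [5, 10]

Answer: M ≅ ℤ^1 ⊕ ℤ/5 ⊕ ℤ/10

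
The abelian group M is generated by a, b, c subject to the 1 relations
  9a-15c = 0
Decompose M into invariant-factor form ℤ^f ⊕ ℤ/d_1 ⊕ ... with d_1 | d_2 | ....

rank_ℚ(R)=1; free=3−1=2
SNF(R) diag = [3] → torsion [3]

Answer: M ≅ ℤ^2 ⊕ ℤ/3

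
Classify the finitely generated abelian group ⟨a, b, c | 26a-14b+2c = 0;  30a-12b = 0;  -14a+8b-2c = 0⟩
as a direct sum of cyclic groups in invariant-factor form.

Answer: M ≅ ℤ/2 ⊕ ℤ/6 ⊕ ℤ/6

Derivation:
rank_ℚ(R)=3; free=3−3=0
SNF(R) diag = [2, 6, 6] → torsion [2, 6, 6]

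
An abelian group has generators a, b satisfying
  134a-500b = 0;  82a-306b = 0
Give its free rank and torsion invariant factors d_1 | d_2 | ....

rank_ℚ(R)=2; free=2−2=0
SNF(R) diag = [2, 2] → torsion [2, 2]

Answer: M ≅ ℤ/2 ⊕ ℤ/2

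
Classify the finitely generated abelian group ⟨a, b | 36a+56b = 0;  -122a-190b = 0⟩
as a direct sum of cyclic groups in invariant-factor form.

Answer: M ≅ ℤ/2 ⊕ ℤ/4

Derivation:
rank_ℚ(R)=2; free=2−2=0
SNF(R) diag = [2, 4] → torsion [2, 4]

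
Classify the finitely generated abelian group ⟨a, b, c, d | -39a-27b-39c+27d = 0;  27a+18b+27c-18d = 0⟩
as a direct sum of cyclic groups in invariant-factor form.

Answer: M ≅ ℤ^2 ⊕ ℤ/3 ⊕ ℤ/9

Derivation:
rank_ℚ(R)=2; free=4−2=2
SNF(R) diag = [3, 9] → torsion [3, 9]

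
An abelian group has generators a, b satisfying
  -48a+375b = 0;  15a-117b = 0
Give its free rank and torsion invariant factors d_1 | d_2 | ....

Answer: M ≅ ℤ/3 ⊕ ℤ/3

Derivation:
rank_ℚ(R)=2; free=2−2=0
SNF(R) diag = [3, 3] → torsion [3, 3]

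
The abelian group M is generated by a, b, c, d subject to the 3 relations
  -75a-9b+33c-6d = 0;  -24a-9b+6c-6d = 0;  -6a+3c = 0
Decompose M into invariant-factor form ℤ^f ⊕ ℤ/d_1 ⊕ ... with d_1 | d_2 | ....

Answer: M ≅ ℤ^1 ⊕ ℤ/3 ⊕ ℤ/3 ⊕ ℤ/3

Derivation:
rank_ℚ(R)=3; free=4−3=1
SNF(R) diag = [3, 3, 3] → torsion [3, 3, 3]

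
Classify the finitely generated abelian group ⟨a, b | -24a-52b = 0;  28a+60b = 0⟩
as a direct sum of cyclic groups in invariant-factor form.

Answer: M ≅ ℤ/4 ⊕ ℤ/4

Derivation:
rank_ℚ(R)=2; free=2−2=0
SNF(R) diag = [4, 4] → torsion [4, 4]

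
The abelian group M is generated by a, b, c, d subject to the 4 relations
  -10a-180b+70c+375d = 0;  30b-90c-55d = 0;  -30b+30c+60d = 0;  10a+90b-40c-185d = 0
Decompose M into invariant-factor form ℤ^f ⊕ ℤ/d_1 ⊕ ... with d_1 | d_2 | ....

Answer: M ≅ ℤ/5 ⊕ ℤ/10 ⊕ ℤ/30 ⊕ ℤ/60

Derivation:
rank_ℚ(R)=4; free=4−4=0
SNF(R) diag = [5, 10, 30, 60] → torsion [5, 10, 30, 60]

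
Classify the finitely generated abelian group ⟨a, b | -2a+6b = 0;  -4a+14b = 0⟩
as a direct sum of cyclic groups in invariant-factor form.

Answer: M ≅ ℤ/2 ⊕ ℤ/2

Derivation:
rank_ℚ(R)=2; free=2−2=0
SNF(R) diag = [2, 2] → torsion [2, 2]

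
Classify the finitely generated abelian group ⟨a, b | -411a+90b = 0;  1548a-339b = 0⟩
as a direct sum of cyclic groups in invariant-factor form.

rank_ℚ(R)=2; free=2−2=0
SNF(R) diag = [3, 3] → torsion [3, 3]

Answer: M ≅ ℤ/3 ⊕ ℤ/3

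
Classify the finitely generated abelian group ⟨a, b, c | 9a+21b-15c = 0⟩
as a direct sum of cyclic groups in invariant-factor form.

rank_ℚ(R)=1; free=3−1=2
SNF(R) diag = [3] → torsion [3]

Answer: M ≅ ℤ^2 ⊕ ℤ/3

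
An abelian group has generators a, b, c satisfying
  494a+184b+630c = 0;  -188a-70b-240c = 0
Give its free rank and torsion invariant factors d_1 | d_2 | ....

rank_ℚ(R)=2; free=3−2=1
SNF(R) diag = [2, 6] → torsion [2, 6]

Answer: M ≅ ℤ^1 ⊕ ℤ/2 ⊕ ℤ/6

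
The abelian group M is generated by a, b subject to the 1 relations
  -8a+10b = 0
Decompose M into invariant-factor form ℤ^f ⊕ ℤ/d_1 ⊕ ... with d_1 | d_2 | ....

Answer: M ≅ ℤ^1 ⊕ ℤ/2

Derivation:
rank_ℚ(R)=1; free=2−1=1
SNF(R) diag = [2] → torsion [2]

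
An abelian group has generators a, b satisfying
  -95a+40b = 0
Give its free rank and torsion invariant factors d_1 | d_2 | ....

rank_ℚ(R)=1; free=2−1=1
SNF(R) diag = [5] → torsion [5]

Answer: M ≅ ℤ^1 ⊕ ℤ/5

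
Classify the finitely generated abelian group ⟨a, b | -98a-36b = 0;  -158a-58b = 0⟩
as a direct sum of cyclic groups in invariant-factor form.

Answer: M ≅ ℤ/2 ⊕ ℤ/2

Derivation:
rank_ℚ(R)=2; free=2−2=0
SNF(R) diag = [2, 2] → torsion [2, 2]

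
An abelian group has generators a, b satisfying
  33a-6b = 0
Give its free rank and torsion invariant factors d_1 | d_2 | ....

Answer: M ≅ ℤ^1 ⊕ ℤ/3

Derivation:
rank_ℚ(R)=1; free=2−1=1
SNF(R) diag = [3] → torsion [3]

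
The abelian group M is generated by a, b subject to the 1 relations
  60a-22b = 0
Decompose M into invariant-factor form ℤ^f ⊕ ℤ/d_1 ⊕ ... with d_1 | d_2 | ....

rank_ℚ(R)=1; free=2−1=1
SNF(R) diag = [2] → torsion [2]

Answer: M ≅ ℤ^1 ⊕ ℤ/2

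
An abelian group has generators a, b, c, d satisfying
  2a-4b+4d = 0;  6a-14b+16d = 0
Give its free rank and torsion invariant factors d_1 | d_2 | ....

Answer: M ≅ ℤ^2 ⊕ ℤ/2 ⊕ ℤ/2

Derivation:
rank_ℚ(R)=2; free=4−2=2
SNF(R) diag = [2, 2] → torsion [2, 2]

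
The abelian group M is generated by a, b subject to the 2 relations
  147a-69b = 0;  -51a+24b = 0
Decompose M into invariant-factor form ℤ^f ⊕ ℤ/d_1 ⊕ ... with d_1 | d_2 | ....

Answer: M ≅ ℤ/3 ⊕ ℤ/3

Derivation:
rank_ℚ(R)=2; free=2−2=0
SNF(R) diag = [3, 3] → torsion [3, 3]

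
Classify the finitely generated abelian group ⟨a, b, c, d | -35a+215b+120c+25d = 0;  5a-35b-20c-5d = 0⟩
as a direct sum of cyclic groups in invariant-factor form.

rank_ℚ(R)=2; free=4−2=2
SNF(R) diag = [5, 10] → torsion [5, 10]

Answer: M ≅ ℤ^2 ⊕ ℤ/5 ⊕ ℤ/10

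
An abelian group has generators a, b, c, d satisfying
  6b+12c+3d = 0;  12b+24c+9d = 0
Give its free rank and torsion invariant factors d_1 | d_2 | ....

rank_ℚ(R)=2; free=4−2=2
SNF(R) diag = [3, 6] → torsion [3, 6]

Answer: M ≅ ℤ^2 ⊕ ℤ/3 ⊕ ℤ/6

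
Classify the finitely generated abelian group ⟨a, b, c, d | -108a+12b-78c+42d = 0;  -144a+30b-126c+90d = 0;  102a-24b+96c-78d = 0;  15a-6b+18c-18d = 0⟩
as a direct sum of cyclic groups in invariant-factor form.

Answer: M ≅ ℤ/3 ⊕ ℤ/6 ⊕ ℤ/6 ⊕ ℤ/18

Derivation:
rank_ℚ(R)=4; free=4−4=0
SNF(R) diag = [3, 6, 6, 18] → torsion [3, 6, 6, 18]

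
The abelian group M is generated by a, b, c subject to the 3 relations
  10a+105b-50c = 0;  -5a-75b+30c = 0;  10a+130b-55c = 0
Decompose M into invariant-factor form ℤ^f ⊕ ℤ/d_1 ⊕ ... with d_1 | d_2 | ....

Answer: M ≅ ℤ/5 ⊕ ℤ/5 ⊕ ℤ/5

Derivation:
rank_ℚ(R)=3; free=3−3=0
SNF(R) diag = [5, 5, 5] → torsion [5, 5, 5]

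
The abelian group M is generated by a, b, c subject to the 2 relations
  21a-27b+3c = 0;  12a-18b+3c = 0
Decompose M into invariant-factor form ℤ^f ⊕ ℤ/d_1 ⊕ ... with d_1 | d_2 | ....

rank_ℚ(R)=2; free=3−2=1
SNF(R) diag = [3, 9] → torsion [3, 9]

Answer: M ≅ ℤ^1 ⊕ ℤ/3 ⊕ ℤ/9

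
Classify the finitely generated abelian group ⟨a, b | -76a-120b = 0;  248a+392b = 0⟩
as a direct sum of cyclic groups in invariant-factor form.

rank_ℚ(R)=2; free=2−2=0
SNF(R) diag = [4, 8] → torsion [4, 8]

Answer: M ≅ ℤ/4 ⊕ ℤ/8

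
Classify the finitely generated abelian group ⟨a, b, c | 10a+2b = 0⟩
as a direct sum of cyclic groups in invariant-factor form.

rank_ℚ(R)=1; free=3−1=2
SNF(R) diag = [2] → torsion [2]

Answer: M ≅ ℤ^2 ⊕ ℤ/2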